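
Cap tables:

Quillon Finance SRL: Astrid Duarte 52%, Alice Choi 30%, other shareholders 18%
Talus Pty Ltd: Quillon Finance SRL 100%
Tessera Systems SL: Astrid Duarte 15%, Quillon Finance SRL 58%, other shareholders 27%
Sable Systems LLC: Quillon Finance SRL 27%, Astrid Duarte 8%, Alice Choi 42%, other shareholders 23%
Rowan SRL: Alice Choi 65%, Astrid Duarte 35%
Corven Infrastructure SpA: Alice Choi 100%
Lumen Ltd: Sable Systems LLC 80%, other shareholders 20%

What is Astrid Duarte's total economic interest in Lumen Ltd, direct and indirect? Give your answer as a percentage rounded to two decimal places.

17.63%

Astrid reaches Lumen along 2 paths.
Via Quillon → Sable: 52% × 27% × 80% = 11.232%.
Via Sable: 8% × 80% = 6.4%.
Total: 11.232% + 6.4% = 17.632%.
Rounded: 17.63%.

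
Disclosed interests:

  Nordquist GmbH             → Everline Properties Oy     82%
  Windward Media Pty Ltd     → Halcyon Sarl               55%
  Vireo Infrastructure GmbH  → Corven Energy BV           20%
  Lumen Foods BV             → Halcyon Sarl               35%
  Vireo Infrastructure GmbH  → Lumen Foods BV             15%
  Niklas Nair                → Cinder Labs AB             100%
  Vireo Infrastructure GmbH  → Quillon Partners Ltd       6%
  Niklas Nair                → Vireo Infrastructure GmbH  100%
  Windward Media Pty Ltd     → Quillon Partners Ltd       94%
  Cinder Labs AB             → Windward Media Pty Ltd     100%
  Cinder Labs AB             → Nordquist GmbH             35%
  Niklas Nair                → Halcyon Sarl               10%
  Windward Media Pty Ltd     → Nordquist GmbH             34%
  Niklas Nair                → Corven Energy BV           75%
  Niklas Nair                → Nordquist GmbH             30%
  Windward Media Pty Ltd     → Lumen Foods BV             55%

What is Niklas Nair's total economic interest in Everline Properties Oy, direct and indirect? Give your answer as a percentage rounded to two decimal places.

81.18%

Niklas reaches Everline along 3 paths.
Via Cinder → Nordquist: 100% × 35% × 82% = 28.7%.
Via Cinder → Windward → Nordquist: 100% × 100% × 34% × 82% = 27.88%.
Via Nordquist: 30% × 82% = 24.6%.
Total: 28.7% + 27.88% + 24.6% = 81.18%.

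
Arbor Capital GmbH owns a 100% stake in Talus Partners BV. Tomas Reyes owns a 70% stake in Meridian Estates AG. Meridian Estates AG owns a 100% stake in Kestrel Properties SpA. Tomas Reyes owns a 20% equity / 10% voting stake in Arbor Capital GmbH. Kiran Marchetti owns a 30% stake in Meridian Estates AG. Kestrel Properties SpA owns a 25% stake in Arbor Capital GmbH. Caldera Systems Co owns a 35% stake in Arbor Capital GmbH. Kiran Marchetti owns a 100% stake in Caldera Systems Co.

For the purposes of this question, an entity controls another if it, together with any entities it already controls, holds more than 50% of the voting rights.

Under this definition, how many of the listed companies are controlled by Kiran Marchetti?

1

Kiran holds 100% of Caldera, so Kiran controls Caldera.
No other company's threshold is met.
Kiran controls 1 company.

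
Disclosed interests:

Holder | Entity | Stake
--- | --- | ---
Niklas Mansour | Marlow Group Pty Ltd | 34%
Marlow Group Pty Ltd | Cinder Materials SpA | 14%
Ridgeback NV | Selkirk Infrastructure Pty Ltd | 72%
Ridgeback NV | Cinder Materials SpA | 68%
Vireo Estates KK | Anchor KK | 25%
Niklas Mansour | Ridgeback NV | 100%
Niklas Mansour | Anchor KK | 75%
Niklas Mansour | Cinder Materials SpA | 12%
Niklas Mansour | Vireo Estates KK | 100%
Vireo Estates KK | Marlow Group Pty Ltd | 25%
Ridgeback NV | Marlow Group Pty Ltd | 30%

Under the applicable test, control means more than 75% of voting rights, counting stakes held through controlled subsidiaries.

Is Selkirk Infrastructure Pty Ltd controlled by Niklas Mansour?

No

Niklas holds 100% of Vireo, so Niklas controls Vireo.
Niklas holds 100% of Ridgeback, so Niklas controls Ridgeback.
Vireo and Niklas together hold 25% + 75% = 100% of Anchor, so Niklas controls Anchor.
Niklas and Ridgeback and Vireo together hold 34% + 30% + 25% = 89% of Marlow, so Niklas controls Marlow.
Ridgeback and Niklas and Marlow together hold 68% + 12% + 14% = 94% of Cinder, so Niklas controls Cinder.
In Selkirk, Niklas's side holds only 72%, not > 75%.
So Niklas does not control Selkirk.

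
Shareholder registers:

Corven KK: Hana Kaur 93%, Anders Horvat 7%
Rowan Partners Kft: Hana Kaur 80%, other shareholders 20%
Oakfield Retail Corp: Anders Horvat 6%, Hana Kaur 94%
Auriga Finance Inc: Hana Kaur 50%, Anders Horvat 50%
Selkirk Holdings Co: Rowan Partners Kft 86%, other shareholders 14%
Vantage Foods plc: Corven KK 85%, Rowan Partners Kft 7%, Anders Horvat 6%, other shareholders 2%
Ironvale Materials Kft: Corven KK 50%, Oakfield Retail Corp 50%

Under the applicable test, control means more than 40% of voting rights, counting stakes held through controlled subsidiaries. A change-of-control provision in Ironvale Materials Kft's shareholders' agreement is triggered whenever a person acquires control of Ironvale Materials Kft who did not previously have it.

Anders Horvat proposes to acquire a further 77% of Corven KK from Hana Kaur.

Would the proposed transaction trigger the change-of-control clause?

Yes

The purchase adds only to Anders's holdings (Hana's stake shrinks), so Anders is the only person who could newly come to control Ironvale.
Anders holds 50% of Auriga, so Anders controls Auriga.
Neither Anders nor any entity Anders controls holds any voting interest in Ironvale.
So before the transaction, Anders does not control Ironvale.
After the purchase, Anders's direct stake in Corven rises to 7% + 77% = 84%, and Hana's stake falls to 16%.
Anders holds 84% of Corven, so Anders controls Corven.
Corven holds 50% of Ironvale, so Anders controls Ironvale.
Anders did not control Ironvale before and does after, so the clause is triggered.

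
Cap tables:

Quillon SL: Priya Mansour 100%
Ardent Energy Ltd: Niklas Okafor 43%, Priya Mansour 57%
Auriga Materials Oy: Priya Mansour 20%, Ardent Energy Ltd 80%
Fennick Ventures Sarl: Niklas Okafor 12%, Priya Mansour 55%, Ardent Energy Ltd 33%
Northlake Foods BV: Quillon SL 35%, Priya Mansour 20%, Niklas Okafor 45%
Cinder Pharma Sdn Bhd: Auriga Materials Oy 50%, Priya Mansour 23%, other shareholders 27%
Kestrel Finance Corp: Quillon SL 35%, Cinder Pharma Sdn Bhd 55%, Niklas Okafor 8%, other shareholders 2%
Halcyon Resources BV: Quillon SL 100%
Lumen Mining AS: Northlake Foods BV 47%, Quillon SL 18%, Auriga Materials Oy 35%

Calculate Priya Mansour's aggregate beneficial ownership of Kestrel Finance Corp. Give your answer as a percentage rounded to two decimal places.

65.69%

Priya reaches Kestrel along 4 paths.
Via Quillon: 100% × 35% = 35%.
Via Auriga → Cinder: 20% × 50% × 55% = 5.5%.
Via Ardent → Auriga → Cinder: 57% × 80% × 50% × 55% = 12.54%.
Via Cinder: 23% × 55% = 12.65%.
Total: 35% + 5.5% + 12.54% + 12.65% = 65.69%.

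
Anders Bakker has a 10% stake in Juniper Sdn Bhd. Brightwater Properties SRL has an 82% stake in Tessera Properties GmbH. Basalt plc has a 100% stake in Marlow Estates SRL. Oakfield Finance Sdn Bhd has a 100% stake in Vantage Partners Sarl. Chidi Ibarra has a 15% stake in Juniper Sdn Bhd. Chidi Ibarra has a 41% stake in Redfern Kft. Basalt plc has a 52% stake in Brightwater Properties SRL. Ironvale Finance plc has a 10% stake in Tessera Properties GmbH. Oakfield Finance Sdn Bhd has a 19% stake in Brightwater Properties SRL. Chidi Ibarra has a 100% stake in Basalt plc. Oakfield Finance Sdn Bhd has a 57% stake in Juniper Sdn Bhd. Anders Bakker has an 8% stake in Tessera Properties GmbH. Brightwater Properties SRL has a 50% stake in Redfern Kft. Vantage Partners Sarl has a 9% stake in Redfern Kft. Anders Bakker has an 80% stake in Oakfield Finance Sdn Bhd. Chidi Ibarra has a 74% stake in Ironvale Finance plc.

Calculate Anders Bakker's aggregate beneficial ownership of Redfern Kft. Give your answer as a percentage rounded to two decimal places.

Anders reaches Redfern along 2 paths.
Via Oakfield → Brightwater: 80% × 19% × 50% = 7.6%.
Via Oakfield → Vantage: 80% × 100% × 9% = 7.2%.
Total: 7.6% + 7.2% = 14.8%.
Rounded: 14.80%.

14.80%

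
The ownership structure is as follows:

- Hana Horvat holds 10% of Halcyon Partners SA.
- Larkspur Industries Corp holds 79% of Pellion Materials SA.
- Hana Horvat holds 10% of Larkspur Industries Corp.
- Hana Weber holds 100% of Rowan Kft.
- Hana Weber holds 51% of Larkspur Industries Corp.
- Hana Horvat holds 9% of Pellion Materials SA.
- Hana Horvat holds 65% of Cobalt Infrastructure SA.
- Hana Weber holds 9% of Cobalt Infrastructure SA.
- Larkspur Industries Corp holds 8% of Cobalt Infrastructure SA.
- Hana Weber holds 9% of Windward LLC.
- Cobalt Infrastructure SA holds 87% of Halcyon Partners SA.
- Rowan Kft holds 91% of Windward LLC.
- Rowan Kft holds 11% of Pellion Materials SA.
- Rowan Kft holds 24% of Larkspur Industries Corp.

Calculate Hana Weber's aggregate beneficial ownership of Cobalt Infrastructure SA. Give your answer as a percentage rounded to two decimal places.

Hana Weber reaches Cobalt along 3 paths.
Direct stake: 9% = 9%.
Via Rowan → Larkspur: 100% × 24% × 8% = 1.92%.
Via Larkspur: 51% × 8% = 4.08%.
Total: 9% + 1.92% + 4.08% = 15%.
Rounded: 15.00%.

15.00%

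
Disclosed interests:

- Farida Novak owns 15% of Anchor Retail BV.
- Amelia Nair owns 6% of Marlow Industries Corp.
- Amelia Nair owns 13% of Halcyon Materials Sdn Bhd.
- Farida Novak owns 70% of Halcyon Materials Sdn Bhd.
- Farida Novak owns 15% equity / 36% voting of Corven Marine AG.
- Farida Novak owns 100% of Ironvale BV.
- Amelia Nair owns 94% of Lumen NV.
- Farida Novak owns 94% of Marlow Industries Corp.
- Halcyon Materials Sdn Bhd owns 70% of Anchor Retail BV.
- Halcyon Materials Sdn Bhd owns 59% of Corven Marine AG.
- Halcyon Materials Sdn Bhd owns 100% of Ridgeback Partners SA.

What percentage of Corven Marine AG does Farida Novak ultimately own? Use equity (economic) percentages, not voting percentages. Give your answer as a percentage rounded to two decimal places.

Farida reaches Corven along 2 paths.
Via Halcyon: 70% × 59% = 41.3%.
Direct stake: 15% = 15%.
Total: 41.3% + 15% = 56.3%.
Rounded: 56.30%.

56.30%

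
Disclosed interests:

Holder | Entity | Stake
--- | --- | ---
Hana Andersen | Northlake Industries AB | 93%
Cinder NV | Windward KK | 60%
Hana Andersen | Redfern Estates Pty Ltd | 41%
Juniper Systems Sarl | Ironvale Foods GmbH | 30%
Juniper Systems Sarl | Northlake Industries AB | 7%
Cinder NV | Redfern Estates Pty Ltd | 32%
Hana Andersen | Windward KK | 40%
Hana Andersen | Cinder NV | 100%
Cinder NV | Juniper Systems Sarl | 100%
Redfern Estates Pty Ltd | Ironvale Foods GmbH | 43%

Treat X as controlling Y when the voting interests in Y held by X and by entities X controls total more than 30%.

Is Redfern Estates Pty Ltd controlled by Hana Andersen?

Hana holds 100% of Cinder, so Hana controls Cinder.
Hana and Cinder together hold 41% + 32% = 73% of Redfern, so Hana controls Redfern.

Yes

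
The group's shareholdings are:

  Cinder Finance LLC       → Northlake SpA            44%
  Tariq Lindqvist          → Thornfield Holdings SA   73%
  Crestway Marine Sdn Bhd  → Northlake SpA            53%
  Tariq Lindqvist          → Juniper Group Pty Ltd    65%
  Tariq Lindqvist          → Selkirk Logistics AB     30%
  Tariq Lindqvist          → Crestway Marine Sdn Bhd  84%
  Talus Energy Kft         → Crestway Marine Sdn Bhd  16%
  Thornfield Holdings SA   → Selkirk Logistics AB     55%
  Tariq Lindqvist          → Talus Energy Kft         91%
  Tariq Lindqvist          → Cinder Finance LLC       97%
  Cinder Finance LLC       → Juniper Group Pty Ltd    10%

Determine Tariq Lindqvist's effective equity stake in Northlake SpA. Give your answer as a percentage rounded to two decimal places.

94.92%

Tariq reaches Northlake along 3 paths.
Via Cinder: 97% × 44% = 42.68%.
Via Talus → Crestway: 91% × 16% × 53% = 7.7168%.
Via Crestway: 84% × 53% = 44.52%.
Total: 42.68% + 7.7168% + 44.52% = 94.9168%.
Rounded: 94.92%.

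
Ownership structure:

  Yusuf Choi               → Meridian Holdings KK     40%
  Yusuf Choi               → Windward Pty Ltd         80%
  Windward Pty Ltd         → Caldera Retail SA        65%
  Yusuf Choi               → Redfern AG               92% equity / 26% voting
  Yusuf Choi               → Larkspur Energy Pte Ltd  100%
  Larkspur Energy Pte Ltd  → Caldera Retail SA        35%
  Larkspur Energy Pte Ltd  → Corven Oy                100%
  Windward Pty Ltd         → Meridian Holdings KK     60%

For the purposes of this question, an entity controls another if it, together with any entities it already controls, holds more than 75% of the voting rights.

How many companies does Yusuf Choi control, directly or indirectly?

5

Yusuf holds 80% of Windward, so Yusuf controls Windward.
Yusuf holds 100% of Larkspur, so Yusuf controls Larkspur.
Windward and Yusuf together hold 60% + 40% = 100% of Meridian, so Yusuf controls Meridian.
Larkspur holds 100% of Corven, so Yusuf controls Corven.
Larkspur and Windward together hold 35% + 65% = 100% of Caldera, so Yusuf controls Caldera.
No other company's threshold is met.
Yusuf controls 5 companies.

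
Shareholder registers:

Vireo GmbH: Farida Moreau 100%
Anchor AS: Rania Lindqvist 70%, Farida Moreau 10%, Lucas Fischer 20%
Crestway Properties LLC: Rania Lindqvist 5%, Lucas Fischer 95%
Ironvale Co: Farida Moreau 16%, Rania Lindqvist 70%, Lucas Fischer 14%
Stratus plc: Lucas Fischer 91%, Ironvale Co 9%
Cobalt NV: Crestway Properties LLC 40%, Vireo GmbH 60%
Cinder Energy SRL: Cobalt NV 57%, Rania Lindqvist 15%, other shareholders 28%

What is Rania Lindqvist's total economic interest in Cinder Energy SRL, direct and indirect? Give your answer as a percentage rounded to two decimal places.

Rania reaches Cinder along 2 paths.
Via Crestway → Cobalt: 5% × 40% × 57% = 1.14%.
Direct stake: 15% = 15%.
Total: 1.14% + 15% = 16.14%.

16.14%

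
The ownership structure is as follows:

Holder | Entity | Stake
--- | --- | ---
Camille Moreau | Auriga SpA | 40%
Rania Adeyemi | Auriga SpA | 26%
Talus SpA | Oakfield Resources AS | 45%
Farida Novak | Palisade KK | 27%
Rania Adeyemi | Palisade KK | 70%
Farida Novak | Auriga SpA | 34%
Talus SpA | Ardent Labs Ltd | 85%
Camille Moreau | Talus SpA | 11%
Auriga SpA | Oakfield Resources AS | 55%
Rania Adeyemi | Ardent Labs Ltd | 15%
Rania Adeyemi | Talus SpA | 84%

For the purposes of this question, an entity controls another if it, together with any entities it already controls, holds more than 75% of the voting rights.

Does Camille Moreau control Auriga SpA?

Camille's largest direct stake is 40% in Auriga, which does not meet the threshold, so Camille controls no company.
In Auriga, Camille's side holds only 40%, not > 75%.
So Camille does not control Auriga.

No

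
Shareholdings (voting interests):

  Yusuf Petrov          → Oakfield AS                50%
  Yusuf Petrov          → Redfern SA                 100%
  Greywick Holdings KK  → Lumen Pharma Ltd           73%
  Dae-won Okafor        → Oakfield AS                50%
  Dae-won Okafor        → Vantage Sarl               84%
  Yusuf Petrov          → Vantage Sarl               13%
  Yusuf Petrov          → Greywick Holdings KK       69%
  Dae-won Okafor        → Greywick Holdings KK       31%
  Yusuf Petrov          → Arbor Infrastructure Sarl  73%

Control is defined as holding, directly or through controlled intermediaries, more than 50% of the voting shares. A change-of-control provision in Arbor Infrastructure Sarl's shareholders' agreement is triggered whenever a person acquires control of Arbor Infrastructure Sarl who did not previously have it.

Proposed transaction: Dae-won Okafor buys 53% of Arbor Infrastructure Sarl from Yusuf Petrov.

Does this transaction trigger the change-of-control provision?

The purchase adds only to Dae-won's holdings (Yusuf's stake shrinks), so Dae-won is the only person who could newly come to control Arbor.
Dae-won holds 84% of Vantage, so Dae-won controls Vantage.
Neither Dae-won nor any entity Dae-won controls holds any voting interest in Arbor.
So before the transaction, Dae-won does not control Arbor.
After the purchase, Dae-won holds 53% of Arbor directly, and Yusuf's stake falls to 20%.
Dae-won holds 53% of Arbor, so Dae-won controls Arbor.
Dae-won did not control Arbor before and does after, so the clause is triggered.

Yes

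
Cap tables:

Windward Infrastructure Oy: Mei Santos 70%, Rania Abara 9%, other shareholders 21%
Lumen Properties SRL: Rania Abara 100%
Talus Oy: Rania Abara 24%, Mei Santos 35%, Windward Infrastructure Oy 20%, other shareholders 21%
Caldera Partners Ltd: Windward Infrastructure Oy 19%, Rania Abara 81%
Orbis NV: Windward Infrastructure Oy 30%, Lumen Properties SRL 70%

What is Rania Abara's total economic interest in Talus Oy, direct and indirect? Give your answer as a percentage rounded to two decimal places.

Rania reaches Talus along 2 paths.
Direct stake: 24% = 24%.
Via Windward: 9% × 20% = 1.8%.
Total: 24% + 1.8% = 25.8%.
Rounded: 25.80%.

25.80%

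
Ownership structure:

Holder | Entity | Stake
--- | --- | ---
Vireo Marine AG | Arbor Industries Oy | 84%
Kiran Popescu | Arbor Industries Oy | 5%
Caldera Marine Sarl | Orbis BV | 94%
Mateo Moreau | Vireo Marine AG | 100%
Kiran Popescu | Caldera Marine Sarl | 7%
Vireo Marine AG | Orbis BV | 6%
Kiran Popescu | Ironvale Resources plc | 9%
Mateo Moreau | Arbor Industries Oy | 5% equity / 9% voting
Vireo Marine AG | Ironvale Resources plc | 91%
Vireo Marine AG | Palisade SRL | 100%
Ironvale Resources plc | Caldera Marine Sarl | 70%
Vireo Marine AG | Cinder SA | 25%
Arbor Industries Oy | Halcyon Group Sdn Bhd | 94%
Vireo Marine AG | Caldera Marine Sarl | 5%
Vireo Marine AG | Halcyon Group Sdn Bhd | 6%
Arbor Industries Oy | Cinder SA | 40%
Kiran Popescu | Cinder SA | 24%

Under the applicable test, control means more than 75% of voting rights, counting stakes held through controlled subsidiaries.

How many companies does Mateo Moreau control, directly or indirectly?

5

Mateo holds 100% of Vireo, so Mateo controls Vireo.
Mateo and Vireo together hold 9% + 84% = 93% of Arbor, so Mateo controls Arbor.
Vireo holds 91% of Ironvale, so Mateo controls Ironvale.
Vireo holds 100% of Palisade, so Mateo controls Palisade.
Vireo and Arbor together hold 6% + 94% = 100% of Halcyon, so Mateo controls Halcyon.
No other company's threshold is met.
Mateo controls 5 companies.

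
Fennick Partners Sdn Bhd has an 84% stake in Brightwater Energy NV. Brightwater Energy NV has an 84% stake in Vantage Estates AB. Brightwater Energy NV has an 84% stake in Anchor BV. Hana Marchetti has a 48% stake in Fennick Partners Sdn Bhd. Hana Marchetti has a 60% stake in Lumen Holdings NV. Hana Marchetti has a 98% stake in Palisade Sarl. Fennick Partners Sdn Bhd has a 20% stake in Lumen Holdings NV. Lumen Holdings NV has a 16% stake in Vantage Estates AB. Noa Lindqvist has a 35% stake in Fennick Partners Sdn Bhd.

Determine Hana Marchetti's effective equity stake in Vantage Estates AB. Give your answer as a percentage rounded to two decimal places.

45.00%

Hana reaches Vantage along 3 paths.
Via Fennick → Lumen: 48% × 20% × 16% = 1.536%.
Via Lumen: 60% × 16% = 9.6%.
Via Fennick → Brightwater: 48% × 84% × 84% = 33.8688%.
Total: 1.536% + 9.6% + 33.8688% = 45.0048%.
Rounded: 45.00%.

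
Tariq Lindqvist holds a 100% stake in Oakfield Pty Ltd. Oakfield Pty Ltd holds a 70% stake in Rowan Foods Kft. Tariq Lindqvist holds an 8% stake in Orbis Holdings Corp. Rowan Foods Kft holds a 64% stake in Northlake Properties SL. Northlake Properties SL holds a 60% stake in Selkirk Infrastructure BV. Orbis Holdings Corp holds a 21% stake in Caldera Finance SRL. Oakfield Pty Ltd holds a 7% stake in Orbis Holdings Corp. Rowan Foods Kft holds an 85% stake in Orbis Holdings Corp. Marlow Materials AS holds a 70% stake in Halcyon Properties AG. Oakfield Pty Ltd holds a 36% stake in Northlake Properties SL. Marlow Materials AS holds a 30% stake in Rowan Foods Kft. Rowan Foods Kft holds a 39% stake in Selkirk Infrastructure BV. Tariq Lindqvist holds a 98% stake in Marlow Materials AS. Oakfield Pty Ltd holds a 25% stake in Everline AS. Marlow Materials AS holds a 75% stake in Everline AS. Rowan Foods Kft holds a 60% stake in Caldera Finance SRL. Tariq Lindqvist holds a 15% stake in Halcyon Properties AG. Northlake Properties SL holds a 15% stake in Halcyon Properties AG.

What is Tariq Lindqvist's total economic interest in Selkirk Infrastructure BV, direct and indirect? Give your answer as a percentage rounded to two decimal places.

98.54%

Tariq reaches Selkirk along 5 paths.
Via Oakfield → Northlake: 100% × 36% × 60% = 21.6%.
Via Marlow → Rowan → Northlake: 98% × 30% × 64% × 60% = 11.2896%.
Via Oakfield → Rowan → Northlake: 100% × 70% × 64% × 60% = 26.88%.
Via Marlow → Rowan: 98% × 30% × 39% = 11.466%.
Via Oakfield → Rowan: 100% × 70% × 39% = 27.3%.
Total: 21.6% + 11.2896% + 26.88% + 11.466% + 27.3% = 98.5356%.
Rounded: 98.54%.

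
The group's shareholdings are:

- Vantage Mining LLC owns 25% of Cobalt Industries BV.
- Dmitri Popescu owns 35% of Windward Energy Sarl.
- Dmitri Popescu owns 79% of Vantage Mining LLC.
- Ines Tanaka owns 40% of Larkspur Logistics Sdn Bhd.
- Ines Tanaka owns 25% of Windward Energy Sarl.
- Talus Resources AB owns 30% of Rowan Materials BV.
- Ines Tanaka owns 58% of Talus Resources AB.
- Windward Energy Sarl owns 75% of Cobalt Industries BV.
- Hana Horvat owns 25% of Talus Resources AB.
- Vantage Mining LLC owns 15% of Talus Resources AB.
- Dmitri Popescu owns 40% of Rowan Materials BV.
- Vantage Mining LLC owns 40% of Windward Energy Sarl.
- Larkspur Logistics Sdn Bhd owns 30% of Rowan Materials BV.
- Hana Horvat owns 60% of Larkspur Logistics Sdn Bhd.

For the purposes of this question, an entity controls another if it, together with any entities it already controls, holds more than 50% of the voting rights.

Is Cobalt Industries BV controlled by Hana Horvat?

Hana holds 60% of Larkspur, so Hana controls Larkspur.
Neither Hana nor any entity Hana controls holds any voting interest in Cobalt.
So Hana does not control Cobalt.

No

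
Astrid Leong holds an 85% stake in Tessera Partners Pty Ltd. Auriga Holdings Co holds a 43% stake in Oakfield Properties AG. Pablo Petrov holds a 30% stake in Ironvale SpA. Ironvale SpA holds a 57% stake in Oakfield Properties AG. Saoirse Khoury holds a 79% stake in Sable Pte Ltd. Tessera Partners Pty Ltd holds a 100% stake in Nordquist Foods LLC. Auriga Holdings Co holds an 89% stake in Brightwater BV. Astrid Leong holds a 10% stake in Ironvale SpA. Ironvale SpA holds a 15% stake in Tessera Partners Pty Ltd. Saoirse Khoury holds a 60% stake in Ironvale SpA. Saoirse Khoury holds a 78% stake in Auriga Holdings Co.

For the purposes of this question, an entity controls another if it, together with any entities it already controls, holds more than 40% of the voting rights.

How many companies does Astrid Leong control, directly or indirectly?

Astrid holds 85% of Tessera, so Astrid controls Tessera.
Tessera holds 100% of Nordquist, so Astrid controls Nordquist.
No other company's threshold is met.
Astrid controls 2 companies.

2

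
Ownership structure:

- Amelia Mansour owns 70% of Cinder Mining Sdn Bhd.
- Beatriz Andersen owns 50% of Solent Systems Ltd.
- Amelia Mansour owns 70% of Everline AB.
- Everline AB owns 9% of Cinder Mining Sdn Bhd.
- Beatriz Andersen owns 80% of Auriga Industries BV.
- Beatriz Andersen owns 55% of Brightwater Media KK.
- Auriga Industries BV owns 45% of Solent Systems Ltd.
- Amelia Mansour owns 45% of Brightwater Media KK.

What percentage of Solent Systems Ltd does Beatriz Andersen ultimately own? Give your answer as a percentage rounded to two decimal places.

Beatriz reaches Solent along 2 paths.
Via Auriga: 80% × 45% = 36%.
Direct stake: 50% = 50%.
Total: 36% + 50% = 86%.
Rounded: 86.00%.

86.00%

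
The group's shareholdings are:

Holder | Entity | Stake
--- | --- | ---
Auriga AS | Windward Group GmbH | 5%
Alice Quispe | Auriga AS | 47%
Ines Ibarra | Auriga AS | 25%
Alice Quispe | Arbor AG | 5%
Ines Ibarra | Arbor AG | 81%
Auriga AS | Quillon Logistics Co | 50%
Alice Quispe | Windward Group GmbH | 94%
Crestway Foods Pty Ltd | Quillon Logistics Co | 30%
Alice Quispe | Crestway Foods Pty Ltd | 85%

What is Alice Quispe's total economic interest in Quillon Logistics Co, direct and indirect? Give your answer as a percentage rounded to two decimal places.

Alice reaches Quillon along 2 paths.
Via Auriga: 47% × 50% = 23.5%.
Via Crestway: 85% × 30% = 25.5%.
Total: 23.5% + 25.5% = 49%.
Rounded: 49.00%.

49.00%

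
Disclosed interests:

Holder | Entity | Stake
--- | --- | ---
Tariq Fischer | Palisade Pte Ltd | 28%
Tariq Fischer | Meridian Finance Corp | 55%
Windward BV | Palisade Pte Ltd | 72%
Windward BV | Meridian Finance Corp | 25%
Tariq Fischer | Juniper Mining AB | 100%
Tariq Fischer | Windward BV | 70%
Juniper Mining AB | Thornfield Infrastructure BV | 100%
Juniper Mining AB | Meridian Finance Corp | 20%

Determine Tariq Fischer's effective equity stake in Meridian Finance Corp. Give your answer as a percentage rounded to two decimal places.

92.50%

Tariq reaches Meridian along 3 paths.
Via Windward: 70% × 25% = 17.5%.
Via Juniper: 100% × 20% = 20%.
Direct stake: 55% = 55%.
Total: 17.5% + 20% + 55% = 92.5%.
Rounded: 92.50%.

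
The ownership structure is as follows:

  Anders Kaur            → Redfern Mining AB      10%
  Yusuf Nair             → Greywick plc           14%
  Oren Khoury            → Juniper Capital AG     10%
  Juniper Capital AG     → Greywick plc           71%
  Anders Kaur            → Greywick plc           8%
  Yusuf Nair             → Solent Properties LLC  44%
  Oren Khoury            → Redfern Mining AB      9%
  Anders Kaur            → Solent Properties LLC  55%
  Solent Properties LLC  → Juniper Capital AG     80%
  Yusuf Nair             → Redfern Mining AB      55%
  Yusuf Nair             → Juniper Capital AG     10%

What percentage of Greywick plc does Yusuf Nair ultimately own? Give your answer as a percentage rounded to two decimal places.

46.09%

Yusuf reaches Greywick along 3 paths.
Via Solent → Juniper: 44% × 80% × 71% = 24.992%.
Via Juniper: 10% × 71% = 7.1%.
Direct stake: 14% = 14%.
Total: 24.992% + 7.1% + 14% = 46.092%.
Rounded: 46.09%.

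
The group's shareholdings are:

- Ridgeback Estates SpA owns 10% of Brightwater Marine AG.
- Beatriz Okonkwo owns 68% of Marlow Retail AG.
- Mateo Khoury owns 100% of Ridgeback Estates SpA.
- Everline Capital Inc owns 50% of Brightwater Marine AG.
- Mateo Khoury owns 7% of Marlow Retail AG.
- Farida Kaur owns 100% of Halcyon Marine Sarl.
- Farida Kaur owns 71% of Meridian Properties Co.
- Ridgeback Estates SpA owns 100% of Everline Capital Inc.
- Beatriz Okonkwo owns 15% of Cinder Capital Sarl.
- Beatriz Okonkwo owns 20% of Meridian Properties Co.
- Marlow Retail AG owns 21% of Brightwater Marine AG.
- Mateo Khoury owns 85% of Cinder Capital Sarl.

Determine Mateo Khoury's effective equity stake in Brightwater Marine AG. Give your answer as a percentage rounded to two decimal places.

61.47%

Mateo reaches Brightwater along 3 paths.
Via Ridgeback → Everline: 100% × 100% × 50% = 50%.
Via Ridgeback: 100% × 10% = 10%.
Via Marlow: 7% × 21% = 1.47%.
Total: 50% + 10% + 1.47% = 61.47%.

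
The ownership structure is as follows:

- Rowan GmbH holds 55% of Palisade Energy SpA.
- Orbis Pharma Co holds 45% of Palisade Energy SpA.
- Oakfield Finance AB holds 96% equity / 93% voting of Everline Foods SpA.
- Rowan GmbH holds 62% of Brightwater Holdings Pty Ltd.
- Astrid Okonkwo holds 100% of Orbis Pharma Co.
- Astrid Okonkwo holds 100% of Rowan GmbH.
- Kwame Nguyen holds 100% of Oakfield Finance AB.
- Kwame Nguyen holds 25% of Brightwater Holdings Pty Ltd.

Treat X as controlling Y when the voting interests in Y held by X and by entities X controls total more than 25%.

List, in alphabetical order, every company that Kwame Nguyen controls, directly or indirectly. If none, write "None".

Everline Foods SpA, Oakfield Finance AB

Kwame holds 100% of Oakfield, so Kwame controls Oakfield.
Oakfield holds 93% of Everline, so Kwame controls Everline.
No other company's threshold is met.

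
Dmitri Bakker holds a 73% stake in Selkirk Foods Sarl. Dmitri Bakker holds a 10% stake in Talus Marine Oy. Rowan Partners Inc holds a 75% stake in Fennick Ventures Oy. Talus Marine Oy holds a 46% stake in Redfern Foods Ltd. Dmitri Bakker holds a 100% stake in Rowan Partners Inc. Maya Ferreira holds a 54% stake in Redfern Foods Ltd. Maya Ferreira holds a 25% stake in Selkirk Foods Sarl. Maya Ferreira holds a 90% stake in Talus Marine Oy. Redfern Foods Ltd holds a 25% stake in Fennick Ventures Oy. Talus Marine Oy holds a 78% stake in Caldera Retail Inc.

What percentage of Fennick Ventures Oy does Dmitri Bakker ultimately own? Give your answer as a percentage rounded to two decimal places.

Dmitri reaches Fennick along 2 paths.
Via Rowan: 100% × 75% = 75%.
Via Talus → Redfern: 10% × 46% × 25% = 1.15%.
Total: 75% + 1.15% = 76.15%.

76.15%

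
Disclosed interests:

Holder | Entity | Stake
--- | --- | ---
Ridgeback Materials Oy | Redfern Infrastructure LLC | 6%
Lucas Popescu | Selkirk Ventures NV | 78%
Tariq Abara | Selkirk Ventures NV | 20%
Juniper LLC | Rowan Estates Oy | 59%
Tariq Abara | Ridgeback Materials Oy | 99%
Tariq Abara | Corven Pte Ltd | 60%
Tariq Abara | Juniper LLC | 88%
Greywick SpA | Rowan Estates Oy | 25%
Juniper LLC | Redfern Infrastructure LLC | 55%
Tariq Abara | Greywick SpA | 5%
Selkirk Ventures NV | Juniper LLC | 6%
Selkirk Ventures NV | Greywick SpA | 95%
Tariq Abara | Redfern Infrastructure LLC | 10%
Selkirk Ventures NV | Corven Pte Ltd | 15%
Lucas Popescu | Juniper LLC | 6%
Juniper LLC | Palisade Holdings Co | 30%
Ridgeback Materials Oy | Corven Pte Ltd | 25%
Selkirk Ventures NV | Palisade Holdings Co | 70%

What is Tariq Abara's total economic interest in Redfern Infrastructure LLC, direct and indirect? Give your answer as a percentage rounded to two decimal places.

65.00%

Tariq reaches Redfern along 4 paths.
Direct stake: 10% = 10%.
Via Selkirk → Juniper: 20% × 6% × 55% = 0.66%.
Via Juniper: 88% × 55% = 48.4%.
Via Ridgeback: 99% × 6% = 5.94%.
Total: 10% + 0.66% + 48.4% + 5.94% = 65%.
Rounded: 65.00%.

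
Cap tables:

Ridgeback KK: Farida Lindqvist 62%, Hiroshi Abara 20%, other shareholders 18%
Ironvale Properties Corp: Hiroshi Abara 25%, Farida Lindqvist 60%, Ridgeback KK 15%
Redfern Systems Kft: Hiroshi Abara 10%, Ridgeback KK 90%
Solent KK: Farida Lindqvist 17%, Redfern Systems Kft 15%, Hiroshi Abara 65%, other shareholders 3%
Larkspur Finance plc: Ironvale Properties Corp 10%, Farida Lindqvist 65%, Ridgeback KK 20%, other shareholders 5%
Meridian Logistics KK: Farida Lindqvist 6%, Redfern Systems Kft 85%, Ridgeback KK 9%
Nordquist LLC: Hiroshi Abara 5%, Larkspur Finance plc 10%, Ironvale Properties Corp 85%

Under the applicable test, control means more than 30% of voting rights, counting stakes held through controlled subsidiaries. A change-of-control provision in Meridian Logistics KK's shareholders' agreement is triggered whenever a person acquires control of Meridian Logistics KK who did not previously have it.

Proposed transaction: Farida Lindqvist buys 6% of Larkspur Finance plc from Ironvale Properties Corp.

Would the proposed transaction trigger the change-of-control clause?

The purchase adds only to Farida's holdings (Ironvale's stake shrinks), so Farida is the only person who could newly come to control Meridian.
Farida holds 62% of Ridgeback, so Farida controls Ridgeback.
Ridgeback holds 90% of Redfern, so Farida controls Redfern.
Farida and Redfern and Ridgeback together hold 6% + 85% + 9% = 100% of Meridian, so Farida controls Meridian.
So Farida already controls Meridian before the transaction.
After the purchase, Farida's direct stake in Larkspur rises to 65% + 6% = 71%, and Ironvale's stake falls to 4%.
Farida controlled Meridian already, so this is not a new person acquiring control; every other person's position is unchanged or reduced.
No new person acquires control, so the clause is not triggered.

No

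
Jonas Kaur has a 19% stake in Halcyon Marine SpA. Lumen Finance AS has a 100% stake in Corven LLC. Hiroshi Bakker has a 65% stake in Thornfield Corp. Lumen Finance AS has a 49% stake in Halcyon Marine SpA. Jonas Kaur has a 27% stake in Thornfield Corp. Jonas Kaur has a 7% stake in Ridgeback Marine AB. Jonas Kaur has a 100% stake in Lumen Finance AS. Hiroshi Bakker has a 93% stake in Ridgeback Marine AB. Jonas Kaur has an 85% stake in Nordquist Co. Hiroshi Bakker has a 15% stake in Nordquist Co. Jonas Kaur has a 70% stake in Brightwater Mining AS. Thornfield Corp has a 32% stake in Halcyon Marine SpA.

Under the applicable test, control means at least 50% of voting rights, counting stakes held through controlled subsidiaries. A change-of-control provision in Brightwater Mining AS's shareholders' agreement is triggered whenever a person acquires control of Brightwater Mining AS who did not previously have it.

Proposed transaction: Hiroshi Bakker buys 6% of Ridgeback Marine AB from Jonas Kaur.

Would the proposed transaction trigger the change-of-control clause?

No

The purchase adds only to Hiroshi's holdings (Jonas's stake shrinks), so Hiroshi is the only person who could newly come to control Brightwater.
Hiroshi holds 93% of Ridgeback, so Hiroshi controls Ridgeback.
Hiroshi holds 65% of Thornfield, so Hiroshi controls Thornfield.
Neither Hiroshi nor any entity Hiroshi controls holds any voting interest in Brightwater.
So before the transaction, Hiroshi does not control Brightwater.
After the purchase, Hiroshi's direct stake in Ridgeback rises to 93% + 6% = 99%, and Jonas's stake falls to 1%.
Hiroshi holds 99% of Ridgeback, so Hiroshi controls Ridgeback.
After the transaction, neither Hiroshi nor any entity Hiroshi controls holds a voting interest in Brightwater, so Hiroshi still does not control it.
No new person acquires control, so the clause is not triggered.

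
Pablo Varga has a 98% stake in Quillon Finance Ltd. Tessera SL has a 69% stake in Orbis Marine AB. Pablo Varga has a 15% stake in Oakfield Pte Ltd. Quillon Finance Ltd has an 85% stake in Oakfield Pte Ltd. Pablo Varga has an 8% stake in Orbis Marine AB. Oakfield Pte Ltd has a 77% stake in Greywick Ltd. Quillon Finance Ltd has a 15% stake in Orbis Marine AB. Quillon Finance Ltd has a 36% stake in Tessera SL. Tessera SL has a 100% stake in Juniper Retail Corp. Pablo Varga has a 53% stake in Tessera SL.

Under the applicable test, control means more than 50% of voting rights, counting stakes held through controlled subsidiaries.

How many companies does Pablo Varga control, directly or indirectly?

Pablo holds 98% of Quillon, so Pablo controls Quillon.
Quillon and Pablo together hold 36% + 53% = 89% of Tessera, so Pablo controls Tessera.
Pablo and Quillon together hold 15% + 85% = 100% of Oakfield, so Pablo controls Oakfield.
Pablo and Tessera and Quillon together hold 8% + 69% + 15% = 92% of Orbis, so Pablo controls Orbis.
Tessera holds 100% of Juniper, so Pablo controls Juniper.
Oakfield holds 77% of Greywick, so Pablo controls Greywick.
Pablo controls 6 companies.

6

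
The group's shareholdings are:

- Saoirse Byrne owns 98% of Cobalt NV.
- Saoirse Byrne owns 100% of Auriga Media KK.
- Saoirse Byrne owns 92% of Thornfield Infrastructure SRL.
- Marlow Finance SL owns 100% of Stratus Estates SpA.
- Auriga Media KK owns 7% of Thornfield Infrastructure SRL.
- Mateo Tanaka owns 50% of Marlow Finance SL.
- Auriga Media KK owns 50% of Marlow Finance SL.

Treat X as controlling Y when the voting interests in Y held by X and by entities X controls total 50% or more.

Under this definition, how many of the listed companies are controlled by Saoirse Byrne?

Saoirse holds 100% of Auriga, so Saoirse controls Auriga.
Auriga holds 50% of Marlow, so Saoirse controls Marlow.
Saoirse and Auriga together hold 92% + 7% = 99% of Thornfield, so Saoirse controls Thornfield.
Marlow holds 100% of Stratus, so Saoirse controls Stratus.
Saoirse holds 98% of Cobalt, so Saoirse controls Cobalt.
Saoirse controls 5 companies.

5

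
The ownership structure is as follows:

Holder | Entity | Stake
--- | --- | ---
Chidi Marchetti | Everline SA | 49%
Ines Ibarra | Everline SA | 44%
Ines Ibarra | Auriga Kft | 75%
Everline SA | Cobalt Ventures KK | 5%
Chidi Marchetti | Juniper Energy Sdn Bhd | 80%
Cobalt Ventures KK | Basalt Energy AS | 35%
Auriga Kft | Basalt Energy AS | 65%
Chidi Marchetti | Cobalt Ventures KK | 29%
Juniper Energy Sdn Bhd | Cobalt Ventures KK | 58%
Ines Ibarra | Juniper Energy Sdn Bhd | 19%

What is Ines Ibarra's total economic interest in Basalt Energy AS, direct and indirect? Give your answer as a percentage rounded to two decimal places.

53.38%

Ines reaches Basalt along 3 paths.
Via Juniper → Cobalt: 19% × 58% × 35% = 3.857%.
Via Everline → Cobalt: 44% × 5% × 35% = 0.77%.
Via Auriga: 75% × 65% = 48.75%.
Total: 3.857% + 0.77% + 48.75% = 53.377%.
Rounded: 53.38%.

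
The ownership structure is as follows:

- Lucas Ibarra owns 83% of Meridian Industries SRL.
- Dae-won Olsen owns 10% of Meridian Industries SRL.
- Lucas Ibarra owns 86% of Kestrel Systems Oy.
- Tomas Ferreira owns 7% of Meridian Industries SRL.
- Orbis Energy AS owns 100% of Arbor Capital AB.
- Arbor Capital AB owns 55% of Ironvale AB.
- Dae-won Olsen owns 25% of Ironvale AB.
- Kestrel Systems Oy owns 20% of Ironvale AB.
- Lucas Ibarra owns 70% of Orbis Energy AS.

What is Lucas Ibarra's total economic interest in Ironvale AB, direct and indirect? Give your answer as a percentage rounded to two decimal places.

55.70%

Lucas reaches Ironvale along 2 paths.
Via Orbis → Arbor: 70% × 100% × 55% = 38.5%.
Via Kestrel: 86% × 20% = 17.2%.
Total: 38.5% + 17.2% = 55.7%.
Rounded: 55.70%.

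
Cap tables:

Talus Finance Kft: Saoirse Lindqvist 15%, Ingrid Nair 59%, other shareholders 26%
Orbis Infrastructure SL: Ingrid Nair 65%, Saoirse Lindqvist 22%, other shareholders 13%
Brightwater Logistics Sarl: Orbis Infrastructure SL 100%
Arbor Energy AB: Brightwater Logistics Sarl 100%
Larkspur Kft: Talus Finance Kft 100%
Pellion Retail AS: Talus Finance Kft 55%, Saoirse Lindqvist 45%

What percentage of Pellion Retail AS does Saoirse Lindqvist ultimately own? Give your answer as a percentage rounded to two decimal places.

53.25%

Saoirse reaches Pellion along 2 paths.
Via Talus: 15% × 55% = 8.25%.
Direct stake: 45% = 45%.
Total: 8.25% + 45% = 53.25%.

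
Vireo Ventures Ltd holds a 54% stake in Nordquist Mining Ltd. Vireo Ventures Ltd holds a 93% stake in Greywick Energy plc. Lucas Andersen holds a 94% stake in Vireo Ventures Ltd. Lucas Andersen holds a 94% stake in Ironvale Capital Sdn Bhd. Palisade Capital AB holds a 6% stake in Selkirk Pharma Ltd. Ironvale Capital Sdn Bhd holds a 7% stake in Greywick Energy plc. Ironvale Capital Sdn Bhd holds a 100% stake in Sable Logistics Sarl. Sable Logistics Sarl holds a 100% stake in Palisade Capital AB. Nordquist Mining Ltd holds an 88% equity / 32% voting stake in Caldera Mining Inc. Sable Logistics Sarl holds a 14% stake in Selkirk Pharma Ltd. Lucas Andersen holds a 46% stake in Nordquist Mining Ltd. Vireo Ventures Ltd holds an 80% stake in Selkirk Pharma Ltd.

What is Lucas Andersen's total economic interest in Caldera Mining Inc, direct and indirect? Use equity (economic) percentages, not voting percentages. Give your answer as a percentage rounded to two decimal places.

Lucas reaches Caldera along 2 paths.
Via Nordquist: 46% × 88% = 40.48%.
Via Vireo → Nordquist: 94% × 54% × 88% = 44.6688%.
Total: 40.48% + 44.6688% = 85.1488%.
Rounded: 85.15%.

85.15%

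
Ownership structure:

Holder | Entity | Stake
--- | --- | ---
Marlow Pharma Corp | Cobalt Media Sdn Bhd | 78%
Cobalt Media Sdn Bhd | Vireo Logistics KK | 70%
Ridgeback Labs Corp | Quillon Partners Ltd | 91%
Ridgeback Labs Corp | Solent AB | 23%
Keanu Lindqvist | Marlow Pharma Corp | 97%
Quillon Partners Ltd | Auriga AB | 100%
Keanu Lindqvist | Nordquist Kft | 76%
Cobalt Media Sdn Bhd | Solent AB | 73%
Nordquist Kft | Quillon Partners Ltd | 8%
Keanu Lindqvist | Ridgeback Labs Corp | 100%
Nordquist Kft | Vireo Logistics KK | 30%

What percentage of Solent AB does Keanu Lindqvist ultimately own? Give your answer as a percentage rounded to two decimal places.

78.23%

Keanu reaches Solent along 2 paths.
Via Marlow → Cobalt: 97% × 78% × 73% = 55.2318%.
Via Ridgeback: 100% × 23% = 23%.
Total: 55.2318% + 23% = 78.2318%.
Rounded: 78.23%.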